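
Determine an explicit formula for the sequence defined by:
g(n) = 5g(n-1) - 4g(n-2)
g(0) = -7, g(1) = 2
Characteristic equation: x² - 5x + 4 = 0, which factors as (x - (4))(x - (1)) = 0.
Roots r₁ = 4, r₂ = 1 (distinct).
General solution: g(n) = A·(4)^n + B·(1)^n.
From g(0) = -7: A + B = -7.
From g(1) = 2: 4A + B = 2.
Solving: A = 3, B = -10.
So g(n) = 3 \cdot 4^{n} - 10.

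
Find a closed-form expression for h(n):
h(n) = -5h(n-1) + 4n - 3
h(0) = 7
First-order linear with linear forcing.
Homogeneous solution: h_h(n) = A·(-5)^n.
Try particular h_p(n) = pn + q. Substituting:
  pn + q = -5(p(n-1) + q) + 4n - 3.
Matching the n-coefficient: p = -5p + 4 ⇒ p = \frac{2}{3}.
Matching constants: q = 5p - 5q - 3 ⇒ q = \frac{1}{18}.
General: h(n) = A·(-5)^n + \frac{2 n}{3} + \frac{1}{18}.
Apply h(0) = 7: A + \frac{1}{18} = 7 ⇒ A = \frac{125}{18}.
So h(n) = \frac{125 \left(-5\right)^{n}}{18} + \frac{2 n}{3} + \frac{1}{18}.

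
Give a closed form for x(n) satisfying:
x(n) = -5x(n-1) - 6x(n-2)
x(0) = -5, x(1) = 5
Characteristic equation: x² + 5x + 6 = 0, which factors as (x - (-2))(x - (-3)) = 0.
Roots r₁ = -2, r₂ = -3 (distinct).
General solution: x(n) = A·(-2)^n + B·(-3)^n.
From x(0) = -5: A + B = -5.
From x(1) = 5: -2A - 3B = 5.
Solving: A = -10, B = 5.
So x(n) = - 10 \left(-2\right)^{n} + 5 \left(-3\right)^{n}.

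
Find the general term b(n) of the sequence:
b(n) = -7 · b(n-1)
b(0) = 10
Pure geometric recurrence with ratio -7.
By induction b(n) = b(0) · (-7)^n = 10 \left(-7\right)^{n}.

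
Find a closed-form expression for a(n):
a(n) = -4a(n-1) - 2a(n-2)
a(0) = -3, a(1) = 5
Characteristic equation: x² + 4x + 2 = 0.
Discriminant Δ = (-4)² + 4·(-2) = 8.
Roots r₁,₂ = (-4 ± √8)/2, so r₁ = -2 + \sqrt{2}, r₂ = -2 - \sqrt{2}.
General solution: a(n) = A·r₁^n + B·r₂^n.
From the initial conditions, A + B = -3 and r₁A + r₂B = 5.
Since r₁ - r₂ = √8: A = (5 - (-3)r₂)/√8 = - \frac{3}{2} - \frac{\sqrt{2}}{4}, and B = -3 - A = - \frac{3}{2} + \frac{\sqrt{2}}{4}.
So a(n) = \left(- \frac{3}{2} - \frac{\sqrt{2}}{4}\right)\left(-2 + \sqrt{2}\right)^n + \left(- \frac{3}{2} + \frac{\sqrt{2}}{4}\right)\left(-2 - \sqrt{2}\right)^n.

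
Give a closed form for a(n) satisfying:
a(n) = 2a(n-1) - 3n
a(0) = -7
First-order linear with linear forcing.
Homogeneous solution: a_h(n) = A·(2)^n.
Try particular a_p(n) = pn + q. Substituting:
  pn + q = 2(p(n-1) + q) - 3n.
Matching the n-coefficient: p = 2p - 3 ⇒ p = 3.
Matching constants: q = -2p + 2q ⇒ q = 6.
General: a(n) = A·(2)^n + 3 n + 6.
Apply a(0) = -7: A + 6 = -7 ⇒ A = -13.
So a(n) = - 13 \cdot 2^{n} + 3 n + 6.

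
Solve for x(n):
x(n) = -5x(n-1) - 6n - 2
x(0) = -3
First-order linear with linear forcing.
Homogeneous solution: x_h(n) = A·(-5)^n.
Try particular x_p(n) = pn + q. Substituting:
  pn + q = -5(p(n-1) + q) - 6n - 2.
Matching the n-coefficient: p = -5p - 6 ⇒ p = -1.
Matching constants: q = 5p - 5q - 2 ⇒ q = - \frac{7}{6}.
General: x(n) = A·(-5)^n - n - \frac{7}{6}.
Apply x(0) = -3: A - \frac{7}{6} = -3 ⇒ A = - \frac{11}{6}.
So x(n) = - \frac{11 \left(-5\right)^{n}}{6} - n - \frac{7}{6}.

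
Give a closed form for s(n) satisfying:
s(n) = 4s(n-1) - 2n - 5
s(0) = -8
First-order linear with linear forcing.
Homogeneous solution: s_h(n) = A·(4)^n.
Try particular s_p(n) = pn + q. Substituting:
  pn + q = 4(p(n-1) + q) - 2n - 5.
Matching the n-coefficient: p = 4p - 2 ⇒ p = \frac{2}{3}.
Matching constants: q = -4p + 4q - 5 ⇒ q = \frac{23}{9}.
General: s(n) = A·(4)^n + \frac{2 n}{3} + \frac{23}{9}.
Apply s(0) = -8: A + \frac{23}{9} = -8 ⇒ A = - \frac{95}{9}.
So s(n) = - \frac{95 \cdot 4^{n}}{9} + \frac{2 n}{3} + \frac{23}{9}.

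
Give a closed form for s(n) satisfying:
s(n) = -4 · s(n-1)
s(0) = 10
Pure geometric recurrence with ratio -4.
By induction s(n) = s(0) · (-4)^n = 10 \left(-4\right)^{n}.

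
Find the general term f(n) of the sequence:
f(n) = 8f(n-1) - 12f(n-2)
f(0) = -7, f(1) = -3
Characteristic equation: x² - 8x + 12 = 0, which factors as (x - (6))(x - (2)) = 0.
Roots r₁ = 6, r₂ = 2 (distinct).
General solution: f(n) = A·(6)^n + B·(2)^n.
From f(0) = -7: A + B = -7.
From f(1) = -3: 6A + 2B = -3.
Solving: A = \frac{11}{4}, B = - \frac{39}{4}.
So f(n) = - \frac{39 \cdot 2^{n}}{4} + \frac{11 \cdot 6^{n}}{4}.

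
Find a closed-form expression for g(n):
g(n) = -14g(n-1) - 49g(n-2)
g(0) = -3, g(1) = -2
Characteristic equation: x² + 14x + 49 = 0, which is (x - (-7))².
Repeated root r = -7.
General solution: g(n) = (A + Bn)·(-7)^n.
From g(0) = -3: A = -3.
From g(1) = -2: (A + B)·(-7) = -2 ⇒ B = \frac{23}{7}.
So g(n) = \left(\frac{23 n}{7} - 3\right) \cdot (-7)^n.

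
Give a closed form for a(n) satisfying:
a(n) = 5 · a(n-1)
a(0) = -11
Pure geometric recurrence with ratio 5.
By induction a(n) = a(0) · (5)^n = - 11 \cdot 5^{n}.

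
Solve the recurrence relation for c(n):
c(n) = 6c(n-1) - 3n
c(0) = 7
First-order linear with linear forcing.
Homogeneous solution: c_h(n) = A·(6)^n.
Try particular c_p(n) = pn + q. Substituting:
  pn + q = 6(p(n-1) + q) - 3n.
Matching the n-coefficient: p = 6p - 3 ⇒ p = \frac{3}{5}.
Matching constants: q = -6p + 6q ⇒ q = \frac{18}{25}.
General: c(n) = A·(6)^n + \frac{3 n}{5} + \frac{18}{25}.
Apply c(0) = 7: A + \frac{18}{25} = 7 ⇒ A = \frac{157}{25}.
So c(n) = \frac{157 \cdot 6^{n}}{25} + \frac{3 n}{5} + \frac{18}{25}.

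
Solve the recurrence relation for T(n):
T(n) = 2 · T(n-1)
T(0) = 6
Pure geometric recurrence with ratio 2.
By induction T(n) = T(0) · (2)^n = 6 \cdot 2^{n}.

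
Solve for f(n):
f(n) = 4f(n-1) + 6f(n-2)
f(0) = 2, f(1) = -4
Characteristic equation: x² - 4x - 6 = 0.
Discriminant Δ = (4)² + 4·(6) = 40.
Roots r₁,₂ = (4 ± √40)/2, so r₁ = 2 + \sqrt{10}, r₂ = 2 - \sqrt{10}.
General solution: f(n) = A·r₁^n + B·r₂^n.
From the initial conditions, A + B = 2 and r₁A + r₂B = -4.
Since r₁ - r₂ = √40: A = (-4 - (2)r₂)/√40 = 1 - \frac{2 \sqrt{10}}{5}, and B = 2 - A = 1 + \frac{2 \sqrt{10}}{5}.
So f(n) = \left(1 - \frac{2 \sqrt{10}}{5}\right)\left(2 + \sqrt{10}\right)^n + \left(1 + \frac{2 \sqrt{10}}{5}\right)\left(2 - \sqrt{10}\right)^n.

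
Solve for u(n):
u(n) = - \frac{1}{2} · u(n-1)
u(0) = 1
Pure geometric recurrence with ratio - \frac{1}{2}.
By induction u(n) = u(0) · (- \frac{1}{2})^n = \left(- \frac{1}{2}\right)^{n}.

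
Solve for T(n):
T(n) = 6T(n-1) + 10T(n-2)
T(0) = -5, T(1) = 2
Characteristic equation: x² - 6x - 10 = 0.
Discriminant Δ = (6)² + 4·(10) = 76.
Roots r₁,₂ = (6 ± √76)/2, so r₁ = 3 + \sqrt{19}, r₂ = 3 - \sqrt{19}.
General solution: T(n) = A·r₁^n + B·r₂^n.
From the initial conditions, A + B = -5 and r₁A + r₂B = 2.
Since r₁ - r₂ = √76: A = (2 - (-5)r₂)/√76 = - \frac{5}{2} + \frac{17 \sqrt{19}}{38}, and B = -5 - A = - \frac{5}{2} - \frac{17 \sqrt{19}}{38}.
So T(n) = \left(- \frac{5}{2} + \frac{17 \sqrt{19}}{38}\right)\left(3 + \sqrt{19}\right)^n + \left(- \frac{5}{2} - \frac{17 \sqrt{19}}{38}\right)\left(3 - \sqrt{19}\right)^n.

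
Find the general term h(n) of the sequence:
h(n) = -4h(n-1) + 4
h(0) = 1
First-order linear non-homogeneous.
Homogeneous solution: h_h(n) = A·(-4)^n.
Try constant particular solution h_p = K: K = -4K + 4 ⇒ K = \frac{4}{5}.
General: h(n) = A·(-4)^n + \frac{4}{5}.
Apply h(0) = 1: A + \frac{4}{5} = 1 ⇒ A = \frac{1}{5}.
So h(n) = \frac{\left(-4\right)^{n}}{5} + \frac{4}{5}.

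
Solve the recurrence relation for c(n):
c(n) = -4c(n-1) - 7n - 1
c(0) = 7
First-order linear with linear forcing.
Homogeneous solution: c_h(n) = A·(-4)^n.
Try particular c_p(n) = pn + q. Substituting:
  pn + q = -4(p(n-1) + q) - 7n - 1.
Matching the n-coefficient: p = -4p - 7 ⇒ p = - \frac{7}{5}.
Matching constants: q = 4p - 4q - 1 ⇒ q = - \frac{33}{25}.
General: c(n) = A·(-4)^n - \frac{7 n}{5} - \frac{33}{25}.
Apply c(0) = 7: A - \frac{33}{25} = 7 ⇒ A = \frac{208}{25}.
So c(n) = \frac{208 \left(-4\right)^{n}}{25} - \frac{7 n}{5} - \frac{33}{25}.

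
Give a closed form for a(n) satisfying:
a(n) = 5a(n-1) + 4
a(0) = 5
First-order linear non-homogeneous.
Homogeneous solution: a_h(n) = A·(5)^n.
Try constant particular solution a_p = K: K = 5K + 4 ⇒ K = -1.
General: a(n) = A·(5)^n - 1.
Apply a(0) = 5: A - 1 = 5 ⇒ A = 6.
So a(n) = 6 \cdot 5^{n} - 1.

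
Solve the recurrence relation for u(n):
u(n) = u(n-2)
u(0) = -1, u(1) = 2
Characteristic equation: x² - 1 = 0, which factors as (x - (-1))(x - (1)) = 0.
Roots r₁ = -1, r₂ = 1 (distinct).
General solution: u(n) = A·(-1)^n + B·(1)^n.
From u(0) = -1: A + B = -1.
From u(1) = 2: -A + B = 2.
Solving: A = - \frac{3}{2}, B = \frac{1}{2}.
So u(n) = \frac{1}{2} - \frac{3 \left(-1\right)^{n}}{2}.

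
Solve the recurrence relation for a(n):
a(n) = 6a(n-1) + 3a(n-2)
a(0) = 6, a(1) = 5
Characteristic equation: x² - 6x - 3 = 0.
Discriminant Δ = (6)² + 4·(3) = 48.
Roots r₁,₂ = (6 ± √48)/2, so r₁ = 3 + 2 \sqrt{3}, r₂ = 3 - 2 \sqrt{3}.
General solution: a(n) = A·r₁^n + B·r₂^n.
From the initial conditions, A + B = 6 and r₁A + r₂B = 5.
Since r₁ - r₂ = √48: A = (5 - (6)r₂)/√48 = 3 - \frac{13 \sqrt{3}}{12}, and B = 6 - A = \frac{13 \sqrt{3}}{12} + 3.
So a(n) = \left(3 - \frac{13 \sqrt{3}}{12}\right)\left(3 + 2 \sqrt{3}\right)^n + \left(\frac{13 \sqrt{3}}{12} + 3\right)\left(3 - 2 \sqrt{3}\right)^n.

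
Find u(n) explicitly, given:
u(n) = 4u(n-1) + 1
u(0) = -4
First-order linear non-homogeneous.
Homogeneous solution: u_h(n) = A·(4)^n.
Try constant particular solution u_p = K: K = 4K + 1 ⇒ K = - \frac{1}{3}.
General: u(n) = A·(4)^n - \frac{1}{3}.
Apply u(0) = -4: A - \frac{1}{3} = -4 ⇒ A = - \frac{11}{3}.
So u(n) = - \frac{11 \cdot 4^{n}}{3} - \frac{1}{3}.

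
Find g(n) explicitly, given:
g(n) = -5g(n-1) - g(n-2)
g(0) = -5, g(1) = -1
Characteristic equation: x² + 5x + 1 = 0.
Discriminant Δ = (-5)² + 4·(-1) = 21.
Roots r₁,₂ = (-5 ± √21)/2, so r₁ = - \frac{5}{2} + \frac{\sqrt{21}}{2}, r₂ = - \frac{5}{2} - \frac{\sqrt{21}}{2}.
General solution: g(n) = A·r₁^n + B·r₂^n.
From the initial conditions, A + B = -5 and r₁A + r₂B = -1.
Since r₁ - r₂ = √21: A = (-1 - (-5)r₂)/√21 = - \frac{9 \sqrt{21}}{14} - \frac{5}{2}, and B = -5 - A = - \frac{5}{2} + \frac{9 \sqrt{21}}{14}.
So g(n) = \left(- \frac{9 \sqrt{21}}{14} - \frac{5}{2}\right)\left(- \frac{5}{2} + \frac{\sqrt{21}}{2}\right)^n + \left(- \frac{5}{2} + \frac{9 \sqrt{21}}{14}\right)\left(- \frac{5}{2} - \frac{\sqrt{21}}{2}\right)^n.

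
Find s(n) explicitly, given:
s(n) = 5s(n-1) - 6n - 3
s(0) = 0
First-order linear with linear forcing.
Homogeneous solution: s_h(n) = A·(5)^n.
Try particular s_p(n) = pn + q. Substituting:
  pn + q = 5(p(n-1) + q) - 6n - 3.
Matching the n-coefficient: p = 5p - 6 ⇒ p = \frac{3}{2}.
Matching constants: q = -5p + 5q - 3 ⇒ q = \frac{21}{8}.
General: s(n) = A·(5)^n + \frac{3 n}{2} + \frac{21}{8}.
Apply s(0) = 0: A + \frac{21}{8} = 0 ⇒ A = - \frac{21}{8}.
So s(n) = - \frac{21 \cdot 5^{n}}{8} + \frac{3 n}{2} + \frac{21}{8}.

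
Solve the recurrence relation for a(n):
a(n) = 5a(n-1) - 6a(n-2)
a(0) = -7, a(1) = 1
Characteristic equation: x² - 5x + 6 = 0, which factors as (x - (2))(x - (3)) = 0.
Roots r₁ = 2, r₂ = 3 (distinct).
General solution: a(n) = A·(2)^n + B·(3)^n.
From a(0) = -7: A + B = -7.
From a(1) = 1: 2A + 3B = 1.
Solving: A = -22, B = 15.
So a(n) = - 22 \cdot 2^{n} + 15 \cdot 3^{n}.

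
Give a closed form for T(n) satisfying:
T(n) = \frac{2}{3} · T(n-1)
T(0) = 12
Pure geometric recurrence with ratio \frac{2}{3}.
By induction T(n) = T(0) · (\frac{2}{3})^n = 12 \left(\frac{2}{3}\right)^{n}.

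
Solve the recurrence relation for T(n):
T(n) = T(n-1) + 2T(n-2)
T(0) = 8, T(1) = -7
Characteristic equation: x² - x - 2 = 0, which factors as (x - (-1))(x - (2)) = 0.
Roots r₁ = -1, r₂ = 2 (distinct).
General solution: T(n) = A·(-1)^n + B·(2)^n.
From T(0) = 8: A + B = 8.
From T(1) = -7: -A + 2B = -7.
Solving: A = \frac{23}{3}, B = \frac{1}{3}.
So T(n) = \frac{23 \left(-1\right)^{n}}{3} + \frac{2^{n}}{3}.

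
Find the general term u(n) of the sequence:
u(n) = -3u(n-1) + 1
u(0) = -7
First-order linear non-homogeneous.
Homogeneous solution: u_h(n) = A·(-3)^n.
Try constant particular solution u_p = K: K = -3K + 1 ⇒ K = \frac{1}{4}.
General: u(n) = A·(-3)^n + \frac{1}{4}.
Apply u(0) = -7: A + \frac{1}{4} = -7 ⇒ A = - \frac{29}{4}.
So u(n) = \frac{1}{4} - \frac{29 \left(-3\right)^{n}}{4}.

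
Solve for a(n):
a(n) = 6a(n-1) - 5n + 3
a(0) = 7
First-order linear with linear forcing.
Homogeneous solution: a_h(n) = A·(6)^n.
Try particular a_p(n) = pn + q. Substituting:
  pn + q = 6(p(n-1) + q) - 5n + 3.
Matching the n-coefficient: p = 6p - 5 ⇒ p = 1.
Matching constants: q = -6p + 6q + 3 ⇒ q = \frac{3}{5}.
General: a(n) = A·(6)^n + n + \frac{3}{5}.
Apply a(0) = 7: A + \frac{3}{5} = 7 ⇒ A = \frac{32}{5}.
So a(n) = \frac{32 \cdot 6^{n}}{5} + n + \frac{3}{5}.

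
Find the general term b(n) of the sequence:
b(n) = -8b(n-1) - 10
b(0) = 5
First-order linear non-homogeneous.
Homogeneous solution: b_h(n) = A·(-8)^n.
Try constant particular solution b_p = K: K = -8K - 10 ⇒ K = - \frac{10}{9}.
General: b(n) = A·(-8)^n - \frac{10}{9}.
Apply b(0) = 5: A - \frac{10}{9} = 5 ⇒ A = \frac{55}{9}.
So b(n) = \frac{55 \left(-8\right)^{n}}{9} - \frac{10}{9}.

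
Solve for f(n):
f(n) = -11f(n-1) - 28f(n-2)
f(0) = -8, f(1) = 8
Characteristic equation: x² + 11x + 28 = 0, which factors as (x - (-7))(x - (-4)) = 0.
Roots r₁ = -7, r₂ = -4 (distinct).
General solution: f(n) = A·(-7)^n + B·(-4)^n.
From f(0) = -8: A + B = -8.
From f(1) = 8: -7A - 4B = 8.
Solving: A = 8, B = -16.
So f(n) = - 16 \left(-4\right)^{n} + 8 \left(-7\right)^{n}.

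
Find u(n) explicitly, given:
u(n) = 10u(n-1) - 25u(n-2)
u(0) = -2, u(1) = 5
Characteristic equation: x² - 10x + 25 = 0, which is (x - (5))².
Repeated root r = 5.
General solution: u(n) = (A + Bn)·(5)^n.
From u(0) = -2: A = -2.
From u(1) = 5: (A + B)·(5) = 5 ⇒ B = 3.
So u(n) = \left(3 n - 2\right) \cdot (5)^n.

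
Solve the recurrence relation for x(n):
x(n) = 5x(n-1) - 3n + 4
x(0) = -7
First-order linear with linear forcing.
Homogeneous solution: x_h(n) = A·(5)^n.
Try particular x_p(n) = pn + q. Substituting:
  pn + q = 5(p(n-1) + q) - 3n + 4.
Matching the n-coefficient: p = 5p - 3 ⇒ p = \frac{3}{4}.
Matching constants: q = -5p + 5q + 4 ⇒ q = - \frac{1}{16}.
General: x(n) = A·(5)^n + \frac{3 n}{4} - \frac{1}{16}.
Apply x(0) = -7: A - \frac{1}{16} = -7 ⇒ A = - \frac{111}{16}.
So x(n) = - \frac{111 \cdot 5^{n}}{16} + \frac{3 n}{4} - \frac{1}{16}.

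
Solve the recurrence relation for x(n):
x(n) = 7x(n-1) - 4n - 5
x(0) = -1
First-order linear with linear forcing.
Homogeneous solution: x_h(n) = A·(7)^n.
Try particular x_p(n) = pn + q. Substituting:
  pn + q = 7(p(n-1) + q) - 4n - 5.
Matching the n-coefficient: p = 7p - 4 ⇒ p = \frac{2}{3}.
Matching constants: q = -7p + 7q - 5 ⇒ q = \frac{29}{18}.
General: x(n) = A·(7)^n + \frac{2 n}{3} + \frac{29}{18}.
Apply x(0) = -1: A + \frac{29}{18} = -1 ⇒ A = - \frac{47}{18}.
So x(n) = - \frac{47 \cdot 7^{n}}{18} + \frac{2 n}{3} + \frac{29}{18}.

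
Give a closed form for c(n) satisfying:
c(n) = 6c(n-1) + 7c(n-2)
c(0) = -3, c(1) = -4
Characteristic equation: x² - 6x - 7 = 0, which factors as (x - (-1))(x - (7)) = 0.
Roots r₁ = -1, r₂ = 7 (distinct).
General solution: c(n) = A·(-1)^n + B·(7)^n.
From c(0) = -3: A + B = -3.
From c(1) = -4: -A + 7B = -4.
Solving: A = - \frac{17}{8}, B = - \frac{7}{8}.
So c(n) = - \frac{17 \left(-1\right)^{n}}{8} - \frac{7 \cdot 7^{n}}{8}.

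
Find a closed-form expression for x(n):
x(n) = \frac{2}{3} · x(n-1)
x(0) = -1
Pure geometric recurrence with ratio \frac{2}{3}.
By induction x(n) = x(0) · (\frac{2}{3})^n = - \left(\frac{2}{3}\right)^{n}.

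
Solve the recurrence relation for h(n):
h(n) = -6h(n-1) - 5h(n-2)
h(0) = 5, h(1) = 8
Characteristic equation: x² + 6x + 5 = 0, which factors as (x - (-5))(x - (-1)) = 0.
Roots r₁ = -5, r₂ = -1 (distinct).
General solution: h(n) = A·(-5)^n + B·(-1)^n.
From h(0) = 5: A + B = 5.
From h(1) = 8: -5A - B = 8.
Solving: A = - \frac{13}{4}, B = \frac{33}{4}.
So h(n) = \frac{33 \left(-1\right)^{n}}{4} - \frac{13 \left(-5\right)^{n}}{4}.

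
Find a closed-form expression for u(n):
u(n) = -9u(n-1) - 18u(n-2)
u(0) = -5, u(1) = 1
Characteristic equation: x² + 9x + 18 = 0, which factors as (x - (-3))(x - (-6)) = 0.
Roots r₁ = -3, r₂ = -6 (distinct).
General solution: u(n) = A·(-3)^n + B·(-6)^n.
From u(0) = -5: A + B = -5.
From u(1) = 1: -3A - 6B = 1.
Solving: A = - \frac{29}{3}, B = \frac{14}{3}.
So u(n) = - \frac{29 \left(-3\right)^{n}}{3} + \frac{14 \left(-6\right)^{n}}{3}.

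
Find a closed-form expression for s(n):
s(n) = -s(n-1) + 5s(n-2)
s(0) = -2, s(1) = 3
Characteristic equation: x² + x - 5 = 0.
Discriminant Δ = (-1)² + 4·(5) = 21.
Roots r₁,₂ = (-1 ± √21)/2, so r₁ = - \frac{1}{2} + \frac{\sqrt{21}}{2}, r₂ = - \frac{\sqrt{21}}{2} - \frac{1}{2}.
General solution: s(n) = A·r₁^n + B·r₂^n.
From the initial conditions, A + B = -2 and r₁A + r₂B = 3.
Since r₁ - r₂ = √21: A = (3 - (-2)r₂)/√21 = -1 + \frac{2 \sqrt{21}}{21}, and B = -2 - A = -1 - \frac{2 \sqrt{21}}{21}.
So s(n) = \left(-1 + \frac{2 \sqrt{21}}{21}\right)\left(- \frac{1}{2} + \frac{\sqrt{21}}{2}\right)^n + \left(-1 - \frac{2 \sqrt{21}}{21}\right)\left(- \frac{\sqrt{21}}{2} - \frac{1}{2}\right)^n.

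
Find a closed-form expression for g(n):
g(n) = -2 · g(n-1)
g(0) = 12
Pure geometric recurrence with ratio -2.
By induction g(n) = g(0) · (-2)^n = 12 \left(-2\right)^{n}.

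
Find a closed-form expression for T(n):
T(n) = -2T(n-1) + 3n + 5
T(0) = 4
First-order linear with linear forcing.
Homogeneous solution: T_h(n) = A·(-2)^n.
Try particular T_p(n) = pn + q. Substituting:
  pn + q = -2(p(n-1) + q) + 3n + 5.
Matching the n-coefficient: p = -2p + 3 ⇒ p = 1.
Matching constants: q = 2p - 2q + 5 ⇒ q = \frac{7}{3}.
General: T(n) = A·(-2)^n + n + \frac{7}{3}.
Apply T(0) = 4: A + \frac{7}{3} = 4 ⇒ A = \frac{5}{3}.
So T(n) = \frac{5 \left(-2\right)^{n}}{3} + n + \frac{7}{3}.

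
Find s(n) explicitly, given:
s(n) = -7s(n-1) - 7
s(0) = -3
First-order linear non-homogeneous.
Homogeneous solution: s_h(n) = A·(-7)^n.
Try constant particular solution s_p = K: K = -7K - 7 ⇒ K = - \frac{7}{8}.
General: s(n) = A·(-7)^n - \frac{7}{8}.
Apply s(0) = -3: A - \frac{7}{8} = -3 ⇒ A = - \frac{17}{8}.
So s(n) = - \frac{17 \left(-7\right)^{n}}{8} - \frac{7}{8}.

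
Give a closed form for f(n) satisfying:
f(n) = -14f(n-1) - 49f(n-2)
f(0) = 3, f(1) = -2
Characteristic equation: x² + 14x + 49 = 0, which is (x - (-7))².
Repeated root r = -7.
General solution: f(n) = (A + Bn)·(-7)^n.
From f(0) = 3: A = 3.
From f(1) = -2: (A + B)·(-7) = -2 ⇒ B = - \frac{19}{7}.
So f(n) = \left(3 - \frac{19 n}{7}\right) \cdot (-7)^n.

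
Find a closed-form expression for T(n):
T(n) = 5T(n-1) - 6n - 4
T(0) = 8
First-order linear with linear forcing.
Homogeneous solution: T_h(n) = A·(5)^n.
Try particular T_p(n) = pn + q. Substituting:
  pn + q = 5(p(n-1) + q) - 6n - 4.
Matching the n-coefficient: p = 5p - 6 ⇒ p = \frac{3}{2}.
Matching constants: q = -5p + 5q - 4 ⇒ q = \frac{23}{8}.
General: T(n) = A·(5)^n + \frac{3 n}{2} + \frac{23}{8}.
Apply T(0) = 8: A + \frac{23}{8} = 8 ⇒ A = \frac{41}{8}.
So T(n) = \frac{41 \cdot 5^{n}}{8} + \frac{3 n}{2} + \frac{23}{8}.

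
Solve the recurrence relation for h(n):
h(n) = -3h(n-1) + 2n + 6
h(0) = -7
First-order linear with linear forcing.
Homogeneous solution: h_h(n) = A·(-3)^n.
Try particular h_p(n) = pn + q. Substituting:
  pn + q = -3(p(n-1) + q) + 2n + 6.
Matching the n-coefficient: p = -3p + 2 ⇒ p = \frac{1}{2}.
Matching constants: q = 3p - 3q + 6 ⇒ q = \frac{15}{8}.
General: h(n) = A·(-3)^n + \frac{n}{2} + \frac{15}{8}.
Apply h(0) = -7: A + \frac{15}{8} = -7 ⇒ A = - \frac{71}{8}.
So h(n) = - \frac{71 \left(-3\right)^{n}}{8} + \frac{n}{2} + \frac{15}{8}.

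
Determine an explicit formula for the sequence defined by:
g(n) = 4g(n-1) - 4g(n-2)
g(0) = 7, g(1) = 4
Characteristic equation: x² - 4x + 4 = 0, which is (x - (2))².
Repeated root r = 2.
General solution: g(n) = (A + Bn)·(2)^n.
From g(0) = 7: A = 7.
From g(1) = 4: (A + B)·(2) = 4 ⇒ B = -5.
So g(n) = \left(7 - 5 n\right) \cdot (2)^n.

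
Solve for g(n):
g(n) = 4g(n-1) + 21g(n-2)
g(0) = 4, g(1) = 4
Characteristic equation: x² - 4x - 21 = 0, which factors as (x - (-3))(x - (7)) = 0.
Roots r₁ = -3, r₂ = 7 (distinct).
General solution: g(n) = A·(-3)^n + B·(7)^n.
From g(0) = 4: A + B = 4.
From g(1) = 4: -3A + 7B = 4.
Solving: A = \frac{12}{5}, B = \frac{8}{5}.
So g(n) = \frac{12 \left(-3\right)^{n}}{5} + \frac{8 \cdot 7^{n}}{5}.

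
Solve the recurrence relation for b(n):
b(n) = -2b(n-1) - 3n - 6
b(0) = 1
First-order linear with linear forcing.
Homogeneous solution: b_h(n) = A·(-2)^n.
Try particular b_p(n) = pn + q. Substituting:
  pn + q = -2(p(n-1) + q) - 3n - 6.
Matching the n-coefficient: p = -2p - 3 ⇒ p = -1.
Matching constants: q = 2p - 2q - 6 ⇒ q = - \frac{8}{3}.
General: b(n) = A·(-2)^n - n - \frac{8}{3}.
Apply b(0) = 1: A - \frac{8}{3} = 1 ⇒ A = \frac{11}{3}.
So b(n) = \frac{11 \left(-2\right)^{n}}{3} - n - \frac{8}{3}.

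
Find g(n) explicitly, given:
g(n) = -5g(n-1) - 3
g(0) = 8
First-order linear non-homogeneous.
Homogeneous solution: g_h(n) = A·(-5)^n.
Try constant particular solution g_p = K: K = -5K - 3 ⇒ K = - \frac{1}{2}.
General: g(n) = A·(-5)^n - \frac{1}{2}.
Apply g(0) = 8: A - \frac{1}{2} = 8 ⇒ A = \frac{17}{2}.
So g(n) = \frac{17 \left(-5\right)^{n}}{2} - \frac{1}{2}.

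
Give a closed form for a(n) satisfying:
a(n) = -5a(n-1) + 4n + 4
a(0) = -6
First-order linear with linear forcing.
Homogeneous solution: a_h(n) = A·(-5)^n.
Try particular a_p(n) = pn + q. Substituting:
  pn + q = -5(p(n-1) + q) + 4n + 4.
Matching the n-coefficient: p = -5p + 4 ⇒ p = \frac{2}{3}.
Matching constants: q = 5p - 5q + 4 ⇒ q = \frac{11}{9}.
General: a(n) = A·(-5)^n + \frac{2 n}{3} + \frac{11}{9}.
Apply a(0) = -6: A + \frac{11}{9} = -6 ⇒ A = - \frac{65}{9}.
So a(n) = - \frac{65 \left(-5\right)^{n}}{9} + \frac{2 n}{3} + \frac{11}{9}.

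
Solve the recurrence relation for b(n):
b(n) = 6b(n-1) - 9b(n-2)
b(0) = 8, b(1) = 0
Characteristic equation: x² - 6x + 9 = 0, which is (x - (3))².
Repeated root r = 3.
General solution: b(n) = (A + Bn)·(3)^n.
From b(0) = 8: A = 8.
From b(1) = 0: (A + B)·(3) = 0 ⇒ B = -8.
So b(n) = \left(8 - 8 n\right) \cdot (3)^n.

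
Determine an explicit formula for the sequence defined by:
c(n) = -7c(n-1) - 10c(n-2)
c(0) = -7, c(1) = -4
Characteristic equation: x² + 7x + 10 = 0, which factors as (x - (-2))(x - (-5)) = 0.
Roots r₁ = -2, r₂ = -5 (distinct).
General solution: c(n) = A·(-2)^n + B·(-5)^n.
From c(0) = -7: A + B = -7.
From c(1) = -4: -2A - 5B = -4.
Solving: A = -13, B = 6.
So c(n) = - 13 \left(-2\right)^{n} + 6 \left(-5\right)^{n}.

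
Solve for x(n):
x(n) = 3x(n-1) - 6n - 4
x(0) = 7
First-order linear with linear forcing.
Homogeneous solution: x_h(n) = A·(3)^n.
Try particular x_p(n) = pn + q. Substituting:
  pn + q = 3(p(n-1) + q) - 6n - 4.
Matching the n-coefficient: p = 3p - 6 ⇒ p = 3.
Matching constants: q = -3p + 3q - 4 ⇒ q = \frac{13}{2}.
General: x(n) = A·(3)^n + 3 n + \frac{13}{2}.
Apply x(0) = 7: A + \frac{13}{2} = 7 ⇒ A = \frac{1}{2}.
So x(n) = \frac{3^{n}}{2} + 3 n + \frac{13}{2}.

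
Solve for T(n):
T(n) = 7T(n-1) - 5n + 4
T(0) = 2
First-order linear with linear forcing.
Homogeneous solution: T_h(n) = A·(7)^n.
Try particular T_p(n) = pn + q. Substituting:
  pn + q = 7(p(n-1) + q) - 5n + 4.
Matching the n-coefficient: p = 7p - 5 ⇒ p = \frac{5}{6}.
Matching constants: q = -7p + 7q + 4 ⇒ q = \frac{11}{36}.
General: T(n) = A·(7)^n + \frac{5 n}{6} + \frac{11}{36}.
Apply T(0) = 2: A + \frac{11}{36} = 2 ⇒ A = \frac{61}{36}.
So T(n) = \frac{61 \cdot 7^{n}}{36} + \frac{5 n}{6} + \frac{11}{36}.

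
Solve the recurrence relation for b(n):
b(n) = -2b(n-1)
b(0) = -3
This is a homogeneous first-order recurrence with ratio -2.
By induction b(n) = b(0) · (-2)^n = - 3 \left(-2\right)^{n}.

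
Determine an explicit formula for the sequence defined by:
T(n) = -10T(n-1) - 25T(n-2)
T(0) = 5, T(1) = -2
Characteristic equation: x² + 10x + 25 = 0, which is (x - (-5))².
Repeated root r = -5.
General solution: T(n) = (A + Bn)·(-5)^n.
From T(0) = 5: A = 5.
From T(1) = -2: (A + B)·(-5) = -2 ⇒ B = - \frac{23}{5}.
So T(n) = \left(5 - \frac{23 n}{5}\right) \cdot (-5)^n.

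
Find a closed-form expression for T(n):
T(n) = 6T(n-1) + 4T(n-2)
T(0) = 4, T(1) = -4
Characteristic equation: x² - 6x - 4 = 0.
Discriminant Δ = (6)² + 4·(4) = 52.
Roots r₁,₂ = (6 ± √52)/2, so r₁ = 3 + \sqrt{13}, r₂ = 3 - \sqrt{13}.
General solution: T(n) = A·r₁^n + B·r₂^n.
From the initial conditions, A + B = 4 and r₁A + r₂B = -4.
Since r₁ - r₂ = √52: A = (-4 - (4)r₂)/√52 = 2 - \frac{8 \sqrt{13}}{13}, and B = 4 - A = 2 + \frac{8 \sqrt{13}}{13}.
So T(n) = \left(2 - \frac{8 \sqrt{13}}{13}\right)\left(3 + \sqrt{13}\right)^n + \left(2 + \frac{8 \sqrt{13}}{13}\right)\left(3 - \sqrt{13}\right)^n.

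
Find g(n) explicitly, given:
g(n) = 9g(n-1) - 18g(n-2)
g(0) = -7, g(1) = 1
Characteristic equation: x² - 9x + 18 = 0, which factors as (x - (6))(x - (3)) = 0.
Roots r₁ = 6, r₂ = 3 (distinct).
General solution: g(n) = A·(6)^n + B·(3)^n.
From g(0) = -7: A + B = -7.
From g(1) = 1: 6A + 3B = 1.
Solving: A = \frac{22}{3}, B = - \frac{43}{3}.
So g(n) = - \frac{43 \cdot 3^{n}}{3} + \frac{22 \cdot 6^{n}}{3}.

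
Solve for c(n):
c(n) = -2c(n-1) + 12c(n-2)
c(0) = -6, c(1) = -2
Characteristic equation: x² + 2x - 12 = 0.
Discriminant Δ = (-2)² + 4·(12) = 52.
Roots r₁,₂ = (-2 ± √52)/2, so r₁ = -1 + \sqrt{13}, r₂ = - \sqrt{13} - 1.
General solution: c(n) = A·r₁^n + B·r₂^n.
From the initial conditions, A + B = -6 and r₁A + r₂B = -2.
Since r₁ - r₂ = √52: A = (-2 - (-6)r₂)/√52 = -3 - \frac{4 \sqrt{13}}{13}, and B = -6 - A = -3 + \frac{4 \sqrt{13}}{13}.
So c(n) = \left(-3 - \frac{4 \sqrt{13}}{13}\right)\left(-1 + \sqrt{13}\right)^n + \left(-3 + \frac{4 \sqrt{13}}{13}\right)\left(- \sqrt{13} - 1\right)^n.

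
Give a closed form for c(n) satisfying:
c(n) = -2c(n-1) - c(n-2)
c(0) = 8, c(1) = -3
Characteristic equation: x² + 2x + 1 = 0, which is (x - (-1))².
Repeated root r = -1.
General solution: c(n) = (A + Bn)·(-1)^n.
From c(0) = 8: A = 8.
From c(1) = -3: (A + B)·(-1) = -3 ⇒ B = -5.
So c(n) = \left(8 - 5 n\right) \cdot (-1)^n.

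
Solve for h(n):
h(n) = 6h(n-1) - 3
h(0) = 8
First-order linear non-homogeneous.
Homogeneous solution: h_h(n) = A·(6)^n.
Try constant particular solution h_p = K: K = 6K - 3 ⇒ K = \frac{3}{5}.
General: h(n) = A·(6)^n + \frac{3}{5}.
Apply h(0) = 8: A + \frac{3}{5} = 8 ⇒ A = \frac{37}{5}.
So h(n) = \frac{37 \cdot 6^{n}}{5} + \frac{3}{5}.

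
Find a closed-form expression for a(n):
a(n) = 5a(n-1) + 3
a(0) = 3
First-order linear non-homogeneous.
Homogeneous solution: a_h(n) = A·(5)^n.
Try constant particular solution a_p = K: K = 5K + 3 ⇒ K = - \frac{3}{4}.
General: a(n) = A·(5)^n - \frac{3}{4}.
Apply a(0) = 3: A - \frac{3}{4} = 3 ⇒ A = \frac{15}{4}.
So a(n) = \frac{15 \cdot 5^{n}}{4} - \frac{3}{4}.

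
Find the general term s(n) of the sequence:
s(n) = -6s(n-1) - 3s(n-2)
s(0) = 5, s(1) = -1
Characteristic equation: x² + 6x + 3 = 0.
Discriminant Δ = (-6)² + 4·(-3) = 24.
Roots r₁,₂ = (-6 ± √24)/2, so r₁ = -3 + \sqrt{6}, r₂ = -3 - \sqrt{6}.
General solution: s(n) = A·r₁^n + B·r₂^n.
From the initial conditions, A + B = 5 and r₁A + r₂B = -1.
Since r₁ - r₂ = √24: A = (-1 - (5)r₂)/√24 = \frac{5}{2} + \frac{7 \sqrt{6}}{6}, and B = 5 - A = \frac{5}{2} - \frac{7 \sqrt{6}}{6}.
So s(n) = \left(\frac{5}{2} + \frac{7 \sqrt{6}}{6}\right)\left(-3 + \sqrt{6}\right)^n + \left(\frac{5}{2} - \frac{7 \sqrt{6}}{6}\right)\left(-3 - \sqrt{6}\right)^n.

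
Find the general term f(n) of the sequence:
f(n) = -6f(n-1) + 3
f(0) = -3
First-order linear non-homogeneous.
Homogeneous solution: f_h(n) = A·(-6)^n.
Try constant particular solution f_p = K: K = -6K + 3 ⇒ K = \frac{3}{7}.
General: f(n) = A·(-6)^n + \frac{3}{7}.
Apply f(0) = -3: A + \frac{3}{7} = -3 ⇒ A = - \frac{24}{7}.
So f(n) = \frac{3}{7} - \frac{24 \left(-6\right)^{n}}{7}.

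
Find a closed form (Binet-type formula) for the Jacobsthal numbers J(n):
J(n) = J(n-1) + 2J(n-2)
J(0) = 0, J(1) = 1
This is the Jacobsthal sequence.
Characteristic equation: x² - x - 2 = 0; roots r₁ = 2, r₂ = -1.
General: J(n) = A·r₁^n + B·r₂^n. Solving with J(0)=0, J(1)=1 gives A = \frac{1}{3}, B = - \frac{1}{3}.
So J(n) = - \frac{\left(-1\right)^{n}}{3} + \frac{2^{n}}{3}.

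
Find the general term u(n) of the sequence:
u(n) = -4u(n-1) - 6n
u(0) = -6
First-order linear with linear forcing.
Homogeneous solution: u_h(n) = A·(-4)^n.
Try particular u_p(n) = pn + q. Substituting:
  pn + q = -4(p(n-1) + q) - 6n.
Matching the n-coefficient: p = -4p - 6 ⇒ p = - \frac{6}{5}.
Matching constants: q = 4p - 4q ⇒ q = - \frac{24}{25}.
General: u(n) = A·(-4)^n - \frac{6 n}{5} - \frac{24}{25}.
Apply u(0) = -6: A - \frac{24}{25} = -6 ⇒ A = - \frac{126}{25}.
So u(n) = - \frac{126 \left(-4\right)^{n}}{25} - \frac{6 n}{5} - \frac{24}{25}.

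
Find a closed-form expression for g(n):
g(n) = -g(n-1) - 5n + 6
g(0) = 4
First-order linear with linear forcing.
Homogeneous solution: g_h(n) = A·(-1)^n.
Try particular g_p(n) = pn + q. Substituting:
  pn + q = -(p(n-1) + q) - 5n + 6.
Matching the n-coefficient: p = -p - 5 ⇒ p = - \frac{5}{2}.
Matching constants: q = p - q + 6 ⇒ q = \frac{7}{4}.
General: g(n) = A·(-1)^n - \frac{5 n}{2} + \frac{7}{4}.
Apply g(0) = 4: A + \frac{7}{4} = 4 ⇒ A = \frac{9}{4}.
So g(n) = \frac{9 \left(-1\right)^{n}}{4} - \frac{5 n}{2} + \frac{7}{4}.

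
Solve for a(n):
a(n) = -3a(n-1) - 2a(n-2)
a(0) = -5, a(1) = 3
Characteristic equation: x² + 3x + 2 = 0, which factors as (x - (-2))(x - (-1)) = 0.
Roots r₁ = -2, r₂ = -1 (distinct).
General solution: a(n) = A·(-2)^n + B·(-1)^n.
From a(0) = -5: A + B = -5.
From a(1) = 3: -2A - B = 3.
Solving: A = 2, B = -7.
So a(n) = - 7 \left(-1\right)^{n} + 2 \left(-2\right)^{n}.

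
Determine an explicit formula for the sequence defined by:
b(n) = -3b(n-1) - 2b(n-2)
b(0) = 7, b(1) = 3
Characteristic equation: x² + 3x + 2 = 0, which factors as (x - (-1))(x - (-2)) = 0.
Roots r₁ = -1, r₂ = -2 (distinct).
General solution: b(n) = A·(-1)^n + B·(-2)^n.
From b(0) = 7: A + B = 7.
From b(1) = 3: -A - 2B = 3.
Solving: A = 17, B = -10.
So b(n) = 17 \left(-1\right)^{n} - 10 \left(-2\right)^{n}.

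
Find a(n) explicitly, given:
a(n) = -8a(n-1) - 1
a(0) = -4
First-order linear non-homogeneous.
Homogeneous solution: a_h(n) = A·(-8)^n.
Try constant particular solution a_p = K: K = -8K - 1 ⇒ K = - \frac{1}{9}.
General: a(n) = A·(-8)^n - \frac{1}{9}.
Apply a(0) = -4: A - \frac{1}{9} = -4 ⇒ A = - \frac{35}{9}.
So a(n) = - \frac{35 \left(-8\right)^{n}}{9} - \frac{1}{9}.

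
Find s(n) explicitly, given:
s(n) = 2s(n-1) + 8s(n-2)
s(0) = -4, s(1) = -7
Characteristic equation: x² - 2x - 8 = 0, which factors as (x - (-2))(x - (4)) = 0.
Roots r₁ = -2, r₂ = 4 (distinct).
General solution: s(n) = A·(-2)^n + B·(4)^n.
From s(0) = -4: A + B = -4.
From s(1) = -7: -2A + 4B = -7.
Solving: A = - \frac{3}{2}, B = - \frac{5}{2}.
So s(n) = - \frac{3 \left(-2\right)^{n}}{2} - \frac{5 \cdot 4^{n}}{2}.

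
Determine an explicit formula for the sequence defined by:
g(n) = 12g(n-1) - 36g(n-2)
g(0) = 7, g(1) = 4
Characteristic equation: x² - 12x + 36 = 0, which is (x - (6))².
Repeated root r = 6.
General solution: g(n) = (A + Bn)·(6)^n.
From g(0) = 7: A = 7.
From g(1) = 4: (A + B)·(6) = 4 ⇒ B = - \frac{19}{3}.
So g(n) = \left(7 - \frac{19 n}{3}\right) \cdot (6)^n.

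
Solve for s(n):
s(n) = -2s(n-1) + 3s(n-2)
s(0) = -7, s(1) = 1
Characteristic equation: x² + 2x - 3 = 0, which factors as (x - (1))(x - (-3)) = 0.
Roots r₁ = 1, r₂ = -3 (distinct).
General solution: s(n) = A·(1)^n + B·(-3)^n.
From s(0) = -7: A + B = -7.
From s(1) = 1: A - 3B = 1.
Solving: A = -5, B = -2.
So s(n) = - 2 \left(-3\right)^{n} - 5.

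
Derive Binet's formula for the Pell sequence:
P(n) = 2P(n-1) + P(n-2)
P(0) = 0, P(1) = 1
This is the Pell sequence.
Characteristic equation: x² - 2x - 1 = 0; roots r₁ = 1 + \sqrt{2}, r₂ = 1 - \sqrt{2}.
General: P(n) = A·r₁^n + B·r₂^n. Solving with P(0)=0, P(1)=1 gives A = \frac{\sqrt{2}}{4}, B = - \frac{\sqrt{2}}{4}.
So P(n) = \frac{\sqrt{2} \left(- \left(1 - \sqrt{2}\right)^{n} + \left(1 + \sqrt{2}\right)^{n}\right)}{4}.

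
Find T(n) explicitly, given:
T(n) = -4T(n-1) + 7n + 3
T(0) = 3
First-order linear with linear forcing.
Homogeneous solution: T_h(n) = A·(-4)^n.
Try particular T_p(n) = pn + q. Substituting:
  pn + q = -4(p(n-1) + q) + 7n + 3.
Matching the n-coefficient: p = -4p + 7 ⇒ p = \frac{7}{5}.
Matching constants: q = 4p - 4q + 3 ⇒ q = \frac{43}{25}.
General: T(n) = A·(-4)^n + \frac{7 n}{5} + \frac{43}{25}.
Apply T(0) = 3: A + \frac{43}{25} = 3 ⇒ A = \frac{32}{25}.
So T(n) = \frac{32 \left(-4\right)^{n}}{25} + \frac{7 n}{5} + \frac{43}{25}.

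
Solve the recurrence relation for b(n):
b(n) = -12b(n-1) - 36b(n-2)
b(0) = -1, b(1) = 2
Characteristic equation: x² + 12x + 36 = 0, which is (x - (-6))².
Repeated root r = -6.
General solution: b(n) = (A + Bn)·(-6)^n.
From b(0) = -1: A = -1.
From b(1) = 2: (A + B)·(-6) = 2 ⇒ B = \frac{2}{3}.
So b(n) = \left(\frac{2 n}{3} - 1\right) \cdot (-6)^n.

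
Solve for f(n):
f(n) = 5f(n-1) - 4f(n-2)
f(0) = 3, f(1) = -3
Characteristic equation: x² - 5x + 4 = 0, which factors as (x - (1))(x - (4)) = 0.
Roots r₁ = 1, r₂ = 4 (distinct).
General solution: f(n) = A·(1)^n + B·(4)^n.
From f(0) = 3: A + B = 3.
From f(1) = -3: A + 4B = -3.
Solving: A = 5, B = -2.
So f(n) = 5 - 2 \cdot 4^{n}.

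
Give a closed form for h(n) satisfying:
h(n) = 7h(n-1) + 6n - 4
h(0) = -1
First-order linear with linear forcing.
Homogeneous solution: h_h(n) = A·(7)^n.
Try particular h_p(n) = pn + q. Substituting:
  pn + q = 7(p(n-1) + q) + 6n - 4.
Matching the n-coefficient: p = 7p + 6 ⇒ p = -1.
Matching constants: q = -7p + 7q - 4 ⇒ q = - \frac{1}{2}.
General: h(n) = A·(7)^n - n - \frac{1}{2}.
Apply h(0) = -1: A - \frac{1}{2} = -1 ⇒ A = - \frac{1}{2}.
So h(n) = - \frac{7^{n}}{2} - n - \frac{1}{2}.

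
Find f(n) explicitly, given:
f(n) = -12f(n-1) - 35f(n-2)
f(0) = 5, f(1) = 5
Characteristic equation: x² + 12x + 35 = 0, which factors as (x - (-5))(x - (-7)) = 0.
Roots r₁ = -5, r₂ = -7 (distinct).
General solution: f(n) = A·(-5)^n + B·(-7)^n.
From f(0) = 5: A + B = 5.
From f(1) = 5: -5A - 7B = 5.
Solving: A = 20, B = -15.
So f(n) = 20 \left(-5\right)^{n} - 15 \left(-7\right)^{n}.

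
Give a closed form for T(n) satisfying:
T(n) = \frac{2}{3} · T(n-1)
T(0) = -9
Pure geometric recurrence with ratio \frac{2}{3}.
By induction T(n) = T(0) · (\frac{2}{3})^n = - 9 \left(\frac{2}{3}\right)^{n}.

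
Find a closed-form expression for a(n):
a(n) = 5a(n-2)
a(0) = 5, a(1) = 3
Characteristic equation: x² - 5 = 0.
Discriminant Δ = (0)² + 4·(5) = 20.
Roots r₁,₂ = (0 ± √20)/2, so r₁ = \sqrt{5}, r₂ = - \sqrt{5}.
General solution: a(n) = A·r₁^n + B·r₂^n.
From the initial conditions, A + B = 5 and r₁A + r₂B = 3.
Since r₁ - r₂ = √20: A = (3 - (5)r₂)/√20 = \frac{3 \sqrt{5}}{10} + \frac{5}{2}, and B = 5 - A = \frac{5}{2} - \frac{3 \sqrt{5}}{10}.
So a(n) = \left(\frac{3 \sqrt{5}}{10} + \frac{5}{2}\right)\left(\sqrt{5}\right)^n + \left(\frac{5}{2} - \frac{3 \sqrt{5}}{10}\right)\left(- \sqrt{5}\right)^n.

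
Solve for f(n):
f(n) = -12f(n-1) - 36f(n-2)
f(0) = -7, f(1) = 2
Characteristic equation: x² + 12x + 36 = 0, which is (x - (-6))².
Repeated root r = -6.
General solution: f(n) = (A + Bn)·(-6)^n.
From f(0) = -7: A = -7.
From f(1) = 2: (A + B)·(-6) = 2 ⇒ B = \frac{20}{3}.
So f(n) = \left(\frac{20 n}{3} - 7\right) \cdot (-6)^n.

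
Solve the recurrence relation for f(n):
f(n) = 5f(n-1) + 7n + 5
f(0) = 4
First-order linear with linear forcing.
Homogeneous solution: f_h(n) = A·(5)^n.
Try particular f_p(n) = pn + q. Substituting:
  pn + q = 5(p(n-1) + q) + 7n + 5.
Matching the n-coefficient: p = 5p + 7 ⇒ p = - \frac{7}{4}.
Matching constants: q = -5p + 5q + 5 ⇒ q = - \frac{55}{16}.
General: f(n) = A·(5)^n - \frac{7 n}{4} - \frac{55}{16}.
Apply f(0) = 4: A - \frac{55}{16} = 4 ⇒ A = \frac{119}{16}.
So f(n) = \frac{119 \cdot 5^{n}}{16} - \frac{7 n}{4} - \frac{55}{16}.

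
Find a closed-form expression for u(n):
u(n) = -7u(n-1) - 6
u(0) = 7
First-order linear non-homogeneous.
Homogeneous solution: u_h(n) = A·(-7)^n.
Try constant particular solution u_p = K: K = -7K - 6 ⇒ K = - \frac{3}{4}.
General: u(n) = A·(-7)^n - \frac{3}{4}.
Apply u(0) = 7: A - \frac{3}{4} = 7 ⇒ A = \frac{31}{4}.
So u(n) = \frac{31 \left(-7\right)^{n}}{4} - \frac{3}{4}.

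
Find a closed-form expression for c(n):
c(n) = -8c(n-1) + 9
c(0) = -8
First-order linear non-homogeneous.
Homogeneous solution: c_h(n) = A·(-8)^n.
Try constant particular solution c_p = K: K = -8K + 9 ⇒ K = 1.
General: c(n) = A·(-8)^n + 1.
Apply c(0) = -8: A + 1 = -8 ⇒ A = -9.
So c(n) = 1 - 9 \left(-8\right)^{n}.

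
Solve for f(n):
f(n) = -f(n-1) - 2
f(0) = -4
First-order linear non-homogeneous.
Homogeneous solution: f_h(n) = A·(-1)^n.
Try constant particular solution f_p = K: K = -K - 2 ⇒ K = -1.
General: f(n) = A·(-1)^n - 1.
Apply f(0) = -4: A - 1 = -4 ⇒ A = -3.
So f(n) = - 3 \left(-1\right)^{n} - 1.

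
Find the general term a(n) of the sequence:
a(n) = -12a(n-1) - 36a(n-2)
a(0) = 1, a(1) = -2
Characteristic equation: x² + 12x + 36 = 0, which is (x - (-6))².
Repeated root r = -6.
General solution: a(n) = (A + Bn)·(-6)^n.
From a(0) = 1: A = 1.
From a(1) = -2: (A + B)·(-6) = -2 ⇒ B = - \frac{2}{3}.
So a(n) = \left(1 - \frac{2 n}{3}\right) \cdot (-6)^n.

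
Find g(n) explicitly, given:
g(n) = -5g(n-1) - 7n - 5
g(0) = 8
First-order linear with linear forcing.
Homogeneous solution: g_h(n) = A·(-5)^n.
Try particular g_p(n) = pn + q. Substituting:
  pn + q = -5(p(n-1) + q) - 7n - 5.
Matching the n-coefficient: p = -5p - 7 ⇒ p = - \frac{7}{6}.
Matching constants: q = 5p - 5q - 5 ⇒ q = - \frac{65}{36}.
General: g(n) = A·(-5)^n - \frac{7 n}{6} - \frac{65}{36}.
Apply g(0) = 8: A - \frac{65}{36} = 8 ⇒ A = \frac{353}{36}.
So g(n) = \frac{353 \left(-5\right)^{n}}{36} - \frac{7 n}{6} - \frac{65}{36}.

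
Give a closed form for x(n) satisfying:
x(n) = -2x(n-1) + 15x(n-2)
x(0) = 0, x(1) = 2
Characteristic equation: x² + 2x - 15 = 0, which factors as (x - (-5))(x - (3)) = 0.
Roots r₁ = -5, r₂ = 3 (distinct).
General solution: x(n) = A·(-5)^n + B·(3)^n.
From x(0) = 0: A + B = 0.
From x(1) = 2: -5A + 3B = 2.
Solving: A = - \frac{1}{4}, B = \frac{1}{4}.
So x(n) = - \frac{\left(-5\right)^{n}}{4} + \frac{3^{n}}{4}.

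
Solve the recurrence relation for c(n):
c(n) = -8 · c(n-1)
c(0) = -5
Pure geometric recurrence with ratio -8.
By induction c(n) = c(0) · (-8)^n = - 5 \left(-8\right)^{n}.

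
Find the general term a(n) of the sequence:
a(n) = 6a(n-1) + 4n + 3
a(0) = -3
First-order linear with linear forcing.
Homogeneous solution: a_h(n) = A·(6)^n.
Try particular a_p(n) = pn + q. Substituting:
  pn + q = 6(p(n-1) + q) + 4n + 3.
Matching the n-coefficient: p = 6p + 4 ⇒ p = - \frac{4}{5}.
Matching constants: q = -6p + 6q + 3 ⇒ q = - \frac{39}{25}.
General: a(n) = A·(6)^n - \frac{4 n}{5} - \frac{39}{25}.
Apply a(0) = -3: A - \frac{39}{25} = -3 ⇒ A = - \frac{36}{25}.
So a(n) = - \frac{36 \cdot 6^{n}}{25} - \frac{4 n}{5} - \frac{39}{25}.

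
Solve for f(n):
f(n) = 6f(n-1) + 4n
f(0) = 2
First-order linear with linear forcing.
Homogeneous solution: f_h(n) = A·(6)^n.
Try particular f_p(n) = pn + q. Substituting:
  pn + q = 6(p(n-1) + q) + 4n.
Matching the n-coefficient: p = 6p + 4 ⇒ p = - \frac{4}{5}.
Matching constants: q = -6p + 6q ⇒ q = - \frac{24}{25}.
General: f(n) = A·(6)^n - \frac{4 n}{5} - \frac{24}{25}.
Apply f(0) = 2: A - \frac{24}{25} = 2 ⇒ A = \frac{74}{25}.
So f(n) = \frac{74 \cdot 6^{n}}{25} - \frac{4 n}{5} - \frac{24}{25}.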